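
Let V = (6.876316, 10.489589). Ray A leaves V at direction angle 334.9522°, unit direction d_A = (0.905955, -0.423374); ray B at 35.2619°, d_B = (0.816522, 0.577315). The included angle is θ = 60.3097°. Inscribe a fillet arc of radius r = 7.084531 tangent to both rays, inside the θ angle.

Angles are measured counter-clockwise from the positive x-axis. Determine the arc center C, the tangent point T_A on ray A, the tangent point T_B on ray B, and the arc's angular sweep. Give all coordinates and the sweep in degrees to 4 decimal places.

center=(20.9234,11.7450) T_A=(17.9240,5.3267) T_B=(16.8334,17.5297) sweep=119.6903

bisector direction at 5.1071° = (0.996030,0.089017)
center distance |VC| = r/sin(θ/2) = 7.084531/sin(30.1548°) = 14.103095
C = V + |VC|·bis = (20.9234,11.7450)
T_A = V + ((C−V)·d_A)·d_A = V + 12.1945·d_A = (17.9240,5.3267)
T_B = V + ((C−V)·d_B)·d_B = V + 12.1945·d_B = (16.8334,17.5297)
sweep = 180° − θ = 119.6903°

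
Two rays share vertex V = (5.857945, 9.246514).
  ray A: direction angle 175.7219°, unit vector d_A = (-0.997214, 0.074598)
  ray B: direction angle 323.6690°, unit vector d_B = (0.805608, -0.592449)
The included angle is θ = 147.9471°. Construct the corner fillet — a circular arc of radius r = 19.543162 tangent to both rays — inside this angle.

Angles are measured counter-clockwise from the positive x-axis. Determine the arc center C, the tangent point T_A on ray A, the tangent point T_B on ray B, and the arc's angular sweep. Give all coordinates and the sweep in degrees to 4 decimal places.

bisector direction at 249.6955° = (-0.347010,-0.937861)
center distance |VC| = r/sin(θ/2) = 19.543162/sin(73.9736°) = 20.333434
C = V + |VC|·bis = (-1.1980,-9.8234)
T_A = V + ((C−V)·d_A)·d_A = V + 5.6137·d_A = (0.2599,9.6653)
T_B = V + ((C−V)·d_B)·d_B = V + 5.6137·d_B = (10.3804,5.9207)
sweep = 180° − θ = 32.0529°

center=(-1.1980,-9.8234) T_A=(0.2599,9.6653) T_B=(10.3804,5.9207) sweep=32.0529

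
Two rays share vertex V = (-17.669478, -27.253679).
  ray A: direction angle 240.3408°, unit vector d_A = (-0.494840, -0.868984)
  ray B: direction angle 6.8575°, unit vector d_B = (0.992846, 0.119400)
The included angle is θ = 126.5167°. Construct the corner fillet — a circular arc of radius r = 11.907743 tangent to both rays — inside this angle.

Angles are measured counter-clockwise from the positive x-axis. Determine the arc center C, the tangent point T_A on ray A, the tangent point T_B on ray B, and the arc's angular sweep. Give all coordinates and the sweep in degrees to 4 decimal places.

bisector direction at 303.5992° = (0.553379,-0.832929)
center distance |VC| = r/sin(θ/2) = 11.907743/sin(63.2584°) = 13.333874
C = V + |VC|·bis = (-10.2908,-38.3599)
T_A = V + ((C−V)·d_A)·d_A = V + 5.9998·d_A = (-20.6384,-32.4674)
T_B = V + ((C−V)·d_B)·d_B = V + 5.9998·d_B = (-11.7126,-26.5373)
sweep = 180° − θ = 53.4833°

center=(-10.2908,-38.3599) T_A=(-20.6384,-32.4674) T_B=(-11.7126,-26.5373) sweep=53.4833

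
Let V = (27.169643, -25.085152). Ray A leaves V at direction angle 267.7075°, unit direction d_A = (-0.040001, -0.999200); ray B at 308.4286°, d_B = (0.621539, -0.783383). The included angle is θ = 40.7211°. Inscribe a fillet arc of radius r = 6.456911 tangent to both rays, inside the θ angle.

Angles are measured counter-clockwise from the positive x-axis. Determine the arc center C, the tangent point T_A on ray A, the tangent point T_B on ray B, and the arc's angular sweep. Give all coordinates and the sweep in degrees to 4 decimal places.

center=(32.9254,-42.7283) T_A=(26.4737,-42.4700) T_B=(37.9837,-38.7151) sweep=139.2789

bisector direction at 288.0680° = (0.310146,-0.950689)
center distance |VC| = r/sin(θ/2) = 6.456911/sin(20.3605°) = 18.558255
C = V + |VC|·bis = (32.9254,-42.7283)
T_A = V + ((C−V)·d_A)·d_A = V + 17.3988·d_A = (26.4737,-42.4700)
T_B = V + ((C−V)·d_B)·d_B = V + 17.3988·d_B = (37.9837,-38.7151)
sweep = 180° − θ = 139.2789°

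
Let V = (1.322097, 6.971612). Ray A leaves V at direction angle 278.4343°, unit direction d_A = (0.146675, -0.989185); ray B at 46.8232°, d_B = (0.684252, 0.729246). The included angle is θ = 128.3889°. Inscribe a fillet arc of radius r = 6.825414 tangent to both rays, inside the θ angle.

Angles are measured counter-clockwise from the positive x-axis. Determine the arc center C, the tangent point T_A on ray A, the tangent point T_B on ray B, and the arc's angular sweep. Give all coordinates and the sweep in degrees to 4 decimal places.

bisector direction at 342.6288° = (0.954390,-0.298562)
center distance |VC| = r/sin(θ/2) = 6.825414/sin(64.1945°) = 7.581463
C = V + |VC|·bis = (8.5578,4.7081)
T_A = V + ((C−V)·d_A)·d_A = V + 3.3003·d_A = (1.8062,3.7070)
T_B = V + ((C−V)·d_B)·d_B = V + 3.3003·d_B = (3.5804,9.3784)
sweep = 180° − θ = 51.6111°

center=(8.5578,4.7081) T_A=(1.8062,3.7070) T_B=(3.5804,9.3784) sweep=51.6111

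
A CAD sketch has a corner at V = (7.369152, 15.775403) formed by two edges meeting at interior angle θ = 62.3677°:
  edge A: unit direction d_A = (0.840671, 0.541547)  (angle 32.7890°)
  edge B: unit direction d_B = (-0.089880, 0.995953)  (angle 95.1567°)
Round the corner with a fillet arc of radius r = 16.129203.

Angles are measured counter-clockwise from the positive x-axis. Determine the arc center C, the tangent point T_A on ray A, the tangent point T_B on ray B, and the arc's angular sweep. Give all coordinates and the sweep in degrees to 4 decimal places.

center=(21.0378,43.7667) T_A=(29.7725,30.2073) T_B=(4.9739,42.3170) sweep=117.6323

bisector direction at 63.9729° = (0.438797,0.898586)
center distance |VC| = r/sin(θ/2) = 16.129203/sin(31.1838°) = 31.150333
C = V + |VC|·bis = (21.0378,43.7667)
T_A = V + ((C−V)·d_A)·d_A = V + 26.6494·d_A = (29.7725,30.2073)
T_B = V + ((C−V)·d_B)·d_B = V + 26.6494·d_B = (4.9739,42.3170)
sweep = 180° − θ = 117.6323°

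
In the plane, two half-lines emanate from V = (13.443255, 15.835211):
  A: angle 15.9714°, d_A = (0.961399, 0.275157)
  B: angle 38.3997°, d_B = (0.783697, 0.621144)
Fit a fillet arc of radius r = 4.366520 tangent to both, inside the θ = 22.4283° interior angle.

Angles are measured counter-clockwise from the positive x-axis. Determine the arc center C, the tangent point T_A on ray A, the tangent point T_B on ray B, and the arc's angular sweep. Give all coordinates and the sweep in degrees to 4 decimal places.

bisector direction at 27.1855° = (0.889532,0.456874)
center distance |VC| = r/sin(θ/2) = 4.366520/sin(11.2142°) = 22.452675
C = V + |VC|·bis = (33.4156,26.0932)
T_A = V + ((C−V)·d_A)·d_A = V + 22.0240·d_A = (34.6171,21.8953)
T_B = V + ((C−V)·d_B)·d_B = V + 22.0240·d_B = (30.7034,29.5153)
sweep = 180° − θ = 157.5717°

center=(33.4156,26.0932) T_A=(34.6171,21.8953) T_B=(30.7034,29.5153) sweep=157.5717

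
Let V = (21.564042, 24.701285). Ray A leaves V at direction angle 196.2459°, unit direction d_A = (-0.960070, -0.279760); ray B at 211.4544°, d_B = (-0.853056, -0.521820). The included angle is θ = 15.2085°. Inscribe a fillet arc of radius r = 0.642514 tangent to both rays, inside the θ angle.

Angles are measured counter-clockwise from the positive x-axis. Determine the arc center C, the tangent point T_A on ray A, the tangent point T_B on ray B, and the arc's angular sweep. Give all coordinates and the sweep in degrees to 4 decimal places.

bisector direction at 203.8502° = (-0.914606,-0.404346)
center distance |VC| = r/sin(θ/2) = 0.642514/sin(7.6043°) = 4.855395
C = V + |VC|·bis = (17.1233,22.7380)
T_A = V + ((C−V)·d_A)·d_A = V + 4.8127·d_A = (16.9435,23.3549)
T_B = V + ((C−V)·d_B)·d_B = V + 4.8127·d_B = (17.4585,22.1899)
sweep = 180° − θ = 164.7915°

center=(17.1233,22.7380) T_A=(16.9435,23.3549) T_B=(17.4585,22.1899) sweep=164.7915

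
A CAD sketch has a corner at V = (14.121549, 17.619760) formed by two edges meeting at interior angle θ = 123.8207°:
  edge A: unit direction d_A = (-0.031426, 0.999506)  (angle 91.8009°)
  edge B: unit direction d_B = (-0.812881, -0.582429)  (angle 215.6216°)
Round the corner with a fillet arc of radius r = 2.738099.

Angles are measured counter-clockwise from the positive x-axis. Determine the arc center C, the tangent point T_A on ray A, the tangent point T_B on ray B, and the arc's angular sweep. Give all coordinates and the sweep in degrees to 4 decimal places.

bisector direction at 153.7113° = (-0.896573,0.442895)
center distance |VC| = r/sin(θ/2) = 2.738099/sin(61.9104°) = 3.103675
C = V + |VC|·bis = (11.3389,18.9944)
T_A = V + ((C−V)·d_A)·d_A = V + 1.4614·d_A = (14.0756,19.0804)
T_B = V + ((C−V)·d_B)·d_B = V + 1.4614·d_B = (12.9336,16.7686)
sweep = 180° − θ = 56.1793°

center=(11.3389,18.9944) T_A=(14.0756,19.0804) T_B=(12.9336,16.7686) sweep=56.1793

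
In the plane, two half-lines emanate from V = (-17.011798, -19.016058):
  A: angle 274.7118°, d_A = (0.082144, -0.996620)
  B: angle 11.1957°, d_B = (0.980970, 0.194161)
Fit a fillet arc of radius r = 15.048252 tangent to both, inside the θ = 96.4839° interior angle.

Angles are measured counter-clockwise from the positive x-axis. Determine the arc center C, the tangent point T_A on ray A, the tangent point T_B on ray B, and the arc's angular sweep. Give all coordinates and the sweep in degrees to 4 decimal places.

center=(-0.9108,-31.1694) T_A=(-15.9082,-32.4055) T_B=(-3.8326,-16.4075) sweep=83.5161

bisector direction at 322.9538° = (0.798149,-0.602459)
center distance |VC| = r/sin(θ/2) = 15.048252/sin(48.2420°) = 20.172898
C = V + |VC|·bis = (-0.9108,-31.1694)
T_A = V + ((C−V)·d_A)·d_A = V + 13.4349·d_A = (-15.9082,-32.4055)
T_B = V + ((C−V)·d_B)·d_B = V + 13.4349·d_B = (-3.8326,-16.4075)
sweep = 180° − θ = 83.5161°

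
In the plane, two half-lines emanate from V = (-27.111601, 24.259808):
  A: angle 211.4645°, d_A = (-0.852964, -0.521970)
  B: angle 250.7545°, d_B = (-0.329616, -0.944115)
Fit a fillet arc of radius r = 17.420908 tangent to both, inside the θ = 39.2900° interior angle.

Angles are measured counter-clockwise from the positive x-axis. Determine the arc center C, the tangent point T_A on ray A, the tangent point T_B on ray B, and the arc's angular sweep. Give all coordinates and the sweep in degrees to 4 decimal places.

center=(-59.6450,-16.0729) T_A=(-68.7382,-1.2135) T_B=(-43.1976,-21.8151) sweep=140.7100

bisector direction at 231.1095° = (-0.627834,-0.778347)
center distance |VC| = r/sin(θ/2) = 17.420908/sin(19.6450°) = 51.818429
C = V + |VC|·bis = (-59.6450,-16.0729)
T_A = V + ((C−V)·d_A)·d_A = V + 48.8023·d_A = (-68.7382,-1.2135)
T_B = V + ((C−V)·d_B)·d_B = V + 48.8023·d_B = (-43.1976,-21.8151)
sweep = 180° − θ = 140.7100°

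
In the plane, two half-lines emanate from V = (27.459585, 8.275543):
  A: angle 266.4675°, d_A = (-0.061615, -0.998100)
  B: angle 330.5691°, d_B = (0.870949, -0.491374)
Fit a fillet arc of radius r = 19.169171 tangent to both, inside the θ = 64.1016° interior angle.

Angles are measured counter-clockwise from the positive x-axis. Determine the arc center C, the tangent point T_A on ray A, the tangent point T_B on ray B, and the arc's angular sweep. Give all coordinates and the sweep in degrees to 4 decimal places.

center=(44.7059,-23.4640) T_A=(25.5731,-22.2829) T_B=(54.1251,-6.7687) sweep=115.8984

bisector direction at 298.5183° = (0.477439,-0.878665)
center distance |VC| = r/sin(θ/2) = 19.169171/sin(32.0508°) = 36.122518
C = V + |VC|·bis = (44.7059,-23.4640)
T_A = V + ((C−V)·d_A)·d_A = V + 30.6166·d_A = (25.5731,-22.2829)
T_B = V + ((C−V)·d_B)·d_B = V + 30.6166·d_B = (54.1251,-6.7687)
sweep = 180° − θ = 115.8984°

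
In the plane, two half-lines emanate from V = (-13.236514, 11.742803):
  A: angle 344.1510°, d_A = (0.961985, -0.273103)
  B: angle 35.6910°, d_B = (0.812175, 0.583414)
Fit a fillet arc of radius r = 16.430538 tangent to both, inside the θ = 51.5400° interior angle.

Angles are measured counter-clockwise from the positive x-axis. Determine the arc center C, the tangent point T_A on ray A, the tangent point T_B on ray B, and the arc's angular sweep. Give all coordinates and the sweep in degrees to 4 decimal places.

bisector direction at 9.9210° = (0.985046,0.172290)
center distance |VC| = r/sin(θ/2) = 16.430538/sin(25.7700°) = 37.792234
C = V + |VC|·bis = (23.9906,18.2540)
T_A = V + ((C−V)·d_A)·d_A = V + 34.0337·d_A = (19.5034,2.4481)
T_B = V + ((C−V)·d_B)·d_B = V + 34.0337·d_B = (14.4048,31.5985)
sweep = 180° − θ = 128.4600°

center=(23.9906,18.2540) T_A=(19.5034,2.4481) T_B=(14.4048,31.5985) sweep=128.4600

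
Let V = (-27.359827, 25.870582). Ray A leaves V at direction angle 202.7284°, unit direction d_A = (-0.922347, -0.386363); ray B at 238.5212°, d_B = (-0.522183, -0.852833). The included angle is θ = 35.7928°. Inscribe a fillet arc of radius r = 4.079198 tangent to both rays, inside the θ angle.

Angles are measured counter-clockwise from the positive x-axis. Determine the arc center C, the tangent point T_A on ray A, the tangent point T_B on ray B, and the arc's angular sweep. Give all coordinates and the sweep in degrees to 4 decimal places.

bisector direction at 220.6248° = (-0.758990,-0.651103)
center distance |VC| = r/sin(θ/2) = 4.079198/sin(17.8964°) = 13.274455
C = V + |VC|·bis = (-37.4350,17.2275)
T_A = V + ((C−V)·d_A)·d_A = V + 12.6322·d_A = (-39.0111,20.9900)
T_B = V + ((C−V)·d_B)·d_B = V + 12.6322·d_B = (-33.9561,15.0975)
sweep = 180° − θ = 144.2072°

center=(-37.4350,17.2275) T_A=(-39.0111,20.9900) T_B=(-33.9561,15.0975) sweep=144.2072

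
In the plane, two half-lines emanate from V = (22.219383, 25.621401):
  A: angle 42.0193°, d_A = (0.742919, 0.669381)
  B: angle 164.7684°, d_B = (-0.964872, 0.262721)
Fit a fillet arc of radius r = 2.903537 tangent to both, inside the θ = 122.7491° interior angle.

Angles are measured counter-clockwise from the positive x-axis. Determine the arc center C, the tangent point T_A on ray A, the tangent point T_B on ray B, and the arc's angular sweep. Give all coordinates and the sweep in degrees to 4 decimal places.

center=(21.4531,28.8393) T_A=(23.3967,26.6822) T_B=(20.6903,26.0377) sweep=57.2509

bisector direction at 103.3939° = (-0.231643,0.972801)
center distance |VC| = r/sin(θ/2) = 2.903537/sin(61.3745°) = 3.307855
C = V + |VC|·bis = (21.4531,28.8393)
T_A = V + ((C−V)·d_A)·d_A = V + 1.5847·d_A = (23.3967,26.6822)
T_B = V + ((C−V)·d_B)·d_B = V + 1.5847·d_B = (20.6903,26.0377)
sweep = 180° − θ = 57.2509°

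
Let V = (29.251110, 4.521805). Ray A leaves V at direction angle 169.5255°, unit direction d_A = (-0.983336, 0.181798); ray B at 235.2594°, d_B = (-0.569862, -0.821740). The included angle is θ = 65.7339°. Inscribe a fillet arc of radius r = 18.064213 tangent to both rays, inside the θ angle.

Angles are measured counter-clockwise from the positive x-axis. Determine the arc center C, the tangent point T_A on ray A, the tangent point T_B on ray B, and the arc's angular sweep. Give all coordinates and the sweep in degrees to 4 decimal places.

center=(-1.5254,-8.1586) T_A=(1.7586,9.6046) T_B=(13.3187,-18.4527) sweep=114.2661

bisector direction at 202.3924° = (-0.924596,-0.380949)
center distance |VC| = r/sin(θ/2) = 18.064213/sin(32.8670°) = 33.286428
C = V + |VC|·bis = (-1.5254,-8.1586)
T_A = V + ((C−V)·d_A)·d_A = V + 27.9584·d_A = (1.7586,9.6046)
T_B = V + ((C−V)·d_B)·d_B = V + 27.9584·d_B = (13.3187,-18.4527)
sweep = 180° − θ = 114.2661°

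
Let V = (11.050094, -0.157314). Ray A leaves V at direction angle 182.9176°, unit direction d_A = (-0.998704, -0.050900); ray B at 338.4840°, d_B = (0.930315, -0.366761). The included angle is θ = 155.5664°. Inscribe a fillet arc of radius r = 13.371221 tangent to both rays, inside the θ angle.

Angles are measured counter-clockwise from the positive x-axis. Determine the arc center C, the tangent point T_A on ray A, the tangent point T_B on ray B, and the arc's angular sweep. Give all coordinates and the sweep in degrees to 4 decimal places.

bisector direction at 260.7008° = (-0.161590,-0.986858)
center distance |VC| = r/sin(θ/2) = 13.371221/sin(77.7832°) = 13.681043
C = V + |VC|·bis = (8.8394,-13.6586)
T_A = V + ((C−V)·d_A)·d_A = V + 2.8951·d_A = (8.1588,-0.3047)
T_B = V + ((C−V)·d_B)·d_B = V + 2.8951·d_B = (13.7434,-1.2191)
sweep = 180° − θ = 24.4336°

center=(8.8394,-13.6586) T_A=(8.1588,-0.3047) T_B=(13.7434,-1.2191) sweep=24.4336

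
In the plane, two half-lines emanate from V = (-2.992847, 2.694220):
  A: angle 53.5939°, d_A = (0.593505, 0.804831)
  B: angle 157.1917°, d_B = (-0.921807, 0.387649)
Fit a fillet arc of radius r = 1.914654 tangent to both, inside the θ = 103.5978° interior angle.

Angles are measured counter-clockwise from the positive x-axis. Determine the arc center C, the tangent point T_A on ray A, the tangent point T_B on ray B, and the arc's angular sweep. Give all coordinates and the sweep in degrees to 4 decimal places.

center=(-3.6396,5.0432) T_A=(-2.0986,3.9069) T_B=(-4.3818,3.2783) sweep=76.4022

bisector direction at 105.3928° = (-0.265435,0.964129)
center distance |VC| = r/sin(θ/2) = 1.914654/sin(51.7989°) = 2.436427
C = V + |VC|·bis = (-3.6396,5.0432)
T_A = V + ((C−V)·d_A)·d_A = V + 1.5067·d_A = (-2.0986,3.9069)
T_B = V + ((C−V)·d_B)·d_B = V + 1.5067·d_B = (-4.3818,3.2783)
sweep = 180° − θ = 76.4022°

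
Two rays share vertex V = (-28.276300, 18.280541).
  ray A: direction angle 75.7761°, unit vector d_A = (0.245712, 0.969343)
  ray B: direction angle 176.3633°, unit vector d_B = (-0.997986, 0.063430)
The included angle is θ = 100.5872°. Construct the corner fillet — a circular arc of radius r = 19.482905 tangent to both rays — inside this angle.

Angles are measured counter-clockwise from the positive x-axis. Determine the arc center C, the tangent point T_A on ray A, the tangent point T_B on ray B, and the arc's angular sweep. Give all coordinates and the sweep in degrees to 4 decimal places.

center=(-43.1866,38.7504) T_A=(-24.3010,33.9632) T_B=(-44.4224,19.3068) sweep=79.4128

bisector direction at 126.0697° = (-0.588769,0.808301)
center distance |VC| = r/sin(θ/2) = 19.482905/sin(50.2936°) = 25.324569
C = V + |VC|·bis = (-43.1866,38.7504)
T_A = V + ((C−V)·d_A)·d_A = V + 16.1787·d_A = (-24.3010,33.9632)
T_B = V + ((C−V)·d_B)·d_B = V + 16.1787·d_B = (-44.4224,19.3068)
sweep = 180° − θ = 79.4128°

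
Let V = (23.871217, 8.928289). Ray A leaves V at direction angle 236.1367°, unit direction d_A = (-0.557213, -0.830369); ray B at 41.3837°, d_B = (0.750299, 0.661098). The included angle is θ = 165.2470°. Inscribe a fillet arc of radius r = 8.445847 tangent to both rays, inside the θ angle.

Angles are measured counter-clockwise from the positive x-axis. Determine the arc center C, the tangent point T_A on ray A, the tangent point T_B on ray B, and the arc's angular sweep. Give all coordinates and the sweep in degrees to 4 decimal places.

bisector direction at 318.7602° = (0.751957,-0.659212)
center distance |VC| = r/sin(θ/2) = 8.445847/sin(82.6235°) = 8.516329
C = V + |VC|·bis = (30.2751,3.3142)
T_A = V + ((C−V)·d_A)·d_A = V + 1.0934·d_A = (23.2620,8.0204)
T_B = V + ((C−V)·d_B)·d_B = V + 1.0934·d_B = (24.6916,9.6511)
sweep = 180° − θ = 14.7530°

center=(30.2751,3.3142) T_A=(23.2620,8.0204) T_B=(24.6916,9.6511) sweep=14.7530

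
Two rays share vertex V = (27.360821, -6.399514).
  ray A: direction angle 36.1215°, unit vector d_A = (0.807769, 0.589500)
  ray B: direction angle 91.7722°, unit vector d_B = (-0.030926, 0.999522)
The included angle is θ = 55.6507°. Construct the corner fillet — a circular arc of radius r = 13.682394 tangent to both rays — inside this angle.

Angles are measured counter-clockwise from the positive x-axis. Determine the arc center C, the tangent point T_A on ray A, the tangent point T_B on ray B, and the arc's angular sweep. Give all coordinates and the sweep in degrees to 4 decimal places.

bisector direction at 63.9469° = (0.439205,0.898387)
center distance |VC| = r/sin(θ/2) = 13.682394/sin(27.8254°) = 29.312425
C = V + |VC|·bis = (40.2350,19.9344)
T_A = V + ((C−V)·d_A)·d_A = V + 25.9232·d_A = (48.3007,8.8822)
T_B = V + ((C−V)·d_B)·d_B = V + 25.9232·d_B = (26.5591,19.5112)
sweep = 180° − θ = 124.3493°

center=(40.2350,19.9344) T_A=(48.3007,8.8822) T_B=(26.5591,19.5112) sweep=124.3493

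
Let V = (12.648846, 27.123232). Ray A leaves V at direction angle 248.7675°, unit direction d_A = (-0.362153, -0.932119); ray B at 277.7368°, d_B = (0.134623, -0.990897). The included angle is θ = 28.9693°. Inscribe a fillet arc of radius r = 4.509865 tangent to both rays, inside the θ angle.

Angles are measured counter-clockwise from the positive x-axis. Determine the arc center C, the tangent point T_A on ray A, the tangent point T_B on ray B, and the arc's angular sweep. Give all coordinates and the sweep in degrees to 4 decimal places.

bisector direction at 263.2522° = (-0.117500,-0.993073)
center distance |VC| = r/sin(θ/2) = 4.509865/sin(14.4847°) = 18.030760
C = V + |VC|·bis = (10.5302,9.2174)
T_A = V + ((C−V)·d_A)·d_A = V + 17.4576·d_A = (6.3265,10.8506)
T_B = V + ((C−V)·d_B)·d_B = V + 17.4576·d_B = (14.9990,9.8245)
sweep = 180° − θ = 151.0307°

center=(10.5302,9.2174) T_A=(6.3265,10.8506) T_B=(14.9990,9.8245) sweep=151.0307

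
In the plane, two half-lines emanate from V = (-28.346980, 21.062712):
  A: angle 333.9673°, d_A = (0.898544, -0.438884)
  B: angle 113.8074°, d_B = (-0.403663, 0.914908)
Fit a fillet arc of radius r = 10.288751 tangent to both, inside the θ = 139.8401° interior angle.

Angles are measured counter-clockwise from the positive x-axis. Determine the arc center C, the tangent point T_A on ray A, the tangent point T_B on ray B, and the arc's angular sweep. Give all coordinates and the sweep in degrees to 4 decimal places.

center=(-20.4519,28.6569) T_A=(-24.9675,19.4120) T_B=(-29.8652,24.5037) sweep=40.1599

bisector direction at 43.8874° = (0.720704,0.693243)
center distance |VC| = r/sin(θ/2) = 10.288751/sin(69.9201°) = 10.954634
C = V + |VC|·bis = (-20.4519,28.6569)
T_A = V + ((C−V)·d_A)·d_A = V + 3.7611·d_A = (-24.9675,19.4120)
T_B = V + ((C−V)·d_B)·d_B = V + 3.7611·d_B = (-29.8652,24.5037)
sweep = 180° − θ = 40.1599°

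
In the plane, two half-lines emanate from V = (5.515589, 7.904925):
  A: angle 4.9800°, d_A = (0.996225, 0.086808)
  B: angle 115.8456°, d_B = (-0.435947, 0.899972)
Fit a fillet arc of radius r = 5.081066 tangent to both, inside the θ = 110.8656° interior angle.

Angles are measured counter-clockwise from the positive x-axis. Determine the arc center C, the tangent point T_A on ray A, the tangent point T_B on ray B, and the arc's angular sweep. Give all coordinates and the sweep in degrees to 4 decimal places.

bisector direction at 60.4128° = (0.493748,0.869605)
center distance |VC| = r/sin(θ/2) = 5.081066/sin(55.4328°) = 6.170376
C = V + |VC|·bis = (8.5622,13.2707)
T_A = V + ((C−V)·d_A)·d_A = V + 3.5009·d_A = (9.0033,8.2088)
T_B = V + ((C−V)·d_B)·d_B = V + 3.5009·d_B = (3.9894,11.0556)
sweep = 180° − θ = 69.1344°

center=(8.5622,13.2707) T_A=(9.0033,8.2088) T_B=(3.9894,11.0556) sweep=69.1344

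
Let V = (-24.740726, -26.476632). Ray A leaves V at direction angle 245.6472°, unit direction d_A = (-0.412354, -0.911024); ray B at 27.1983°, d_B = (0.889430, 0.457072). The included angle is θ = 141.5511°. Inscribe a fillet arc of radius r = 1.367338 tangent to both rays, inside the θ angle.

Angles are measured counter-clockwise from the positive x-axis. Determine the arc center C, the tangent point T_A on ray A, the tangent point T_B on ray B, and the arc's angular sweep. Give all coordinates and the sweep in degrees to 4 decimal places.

bisector direction at 316.4228° = (0.724446,-0.689332)
center distance |VC| = r/sin(θ/2) = 1.367338/sin(70.7755°) = 1.448089
C = V + |VC|·bis = (-23.6917,-27.4748)
T_A = V + ((C−V)·d_A)·d_A = V + 0.4768·d_A = (-24.9373,-26.9110)
T_B = V + ((C−V)·d_B)·d_B = V + 0.4768·d_B = (-24.3166,-26.2587)
sweep = 180° − θ = 38.4489°

center=(-23.6917,-27.4748) T_A=(-24.9373,-26.9110) T_B=(-24.3166,-26.2587) sweep=38.4489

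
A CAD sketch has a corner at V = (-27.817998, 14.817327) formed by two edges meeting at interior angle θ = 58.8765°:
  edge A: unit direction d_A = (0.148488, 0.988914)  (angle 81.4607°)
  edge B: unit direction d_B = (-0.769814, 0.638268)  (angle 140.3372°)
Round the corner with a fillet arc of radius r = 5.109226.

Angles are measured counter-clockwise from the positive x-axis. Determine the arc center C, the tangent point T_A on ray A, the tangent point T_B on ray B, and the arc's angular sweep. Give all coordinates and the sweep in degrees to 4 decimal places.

center=(-31.5263,24.5289) T_A=(-26.4737,23.7702) T_B=(-34.7873,20.5957) sweep=121.1235

bisector direction at 110.8989° = (-0.356721,0.934211)
center distance |VC| = r/sin(θ/2) = 5.109226/sin(29.4383°) = 10.395482
C = V + |VC|·bis = (-31.5263,24.5289)
T_A = V + ((C−V)·d_A)·d_A = V + 9.0533·d_A = (-26.4737,23.7702)
T_B = V + ((C−V)·d_B)·d_B = V + 9.0533·d_B = (-34.7873,20.5957)
sweep = 180° − θ = 121.1235°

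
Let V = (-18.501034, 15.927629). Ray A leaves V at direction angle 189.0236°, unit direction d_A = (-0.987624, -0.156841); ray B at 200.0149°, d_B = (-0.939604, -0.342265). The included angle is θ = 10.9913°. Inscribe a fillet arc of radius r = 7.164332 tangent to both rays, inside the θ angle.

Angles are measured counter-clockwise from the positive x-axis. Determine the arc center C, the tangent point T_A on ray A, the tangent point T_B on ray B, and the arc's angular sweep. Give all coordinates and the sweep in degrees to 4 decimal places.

bisector direction at 194.5192° = (-0.968063,-0.250705)
center distance |VC| = r/sin(θ/2) = 7.164332/sin(5.4957°) = 74.807545
C = V + |VC|·bis = (-90.9195,-2.8270)
T_A = V + ((C−V)·d_A)·d_A = V + 74.4637·d_A = (-92.0431,4.2486)
T_B = V + ((C−V)·d_B)·d_B = V + 74.4637·d_B = (-88.4674,-9.5586)
sweep = 180° − θ = 169.0087°

center=(-90.9195,-2.8270) T_A=(-92.0431,4.2486) T_B=(-88.4674,-9.5586) sweep=169.0087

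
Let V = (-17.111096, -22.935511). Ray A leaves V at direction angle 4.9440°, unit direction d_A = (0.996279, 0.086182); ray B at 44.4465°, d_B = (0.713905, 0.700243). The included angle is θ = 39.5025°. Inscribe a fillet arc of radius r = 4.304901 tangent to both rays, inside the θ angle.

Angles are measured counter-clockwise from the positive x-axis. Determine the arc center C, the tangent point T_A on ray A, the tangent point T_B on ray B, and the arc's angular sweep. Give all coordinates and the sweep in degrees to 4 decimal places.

bisector direction at 24.6952° = (0.908543,0.417792)
center distance |VC| = r/sin(θ/2) = 4.304901/sin(19.7512°) = 12.738758
C = V + |VC|·bis = (-5.5374,-17.6134)
T_A = V + ((C−V)·d_A)·d_A = V + 11.9893·d_A = (-5.1664,-21.9022)
T_B = V + ((C−V)·d_B)·d_B = V + 11.9893·d_B = (-8.5519,-14.5401)
sweep = 180° − θ = 140.4975°

center=(-5.5374,-17.6134) T_A=(-5.1664,-21.9022) T_B=(-8.5519,-14.5401) sweep=140.4975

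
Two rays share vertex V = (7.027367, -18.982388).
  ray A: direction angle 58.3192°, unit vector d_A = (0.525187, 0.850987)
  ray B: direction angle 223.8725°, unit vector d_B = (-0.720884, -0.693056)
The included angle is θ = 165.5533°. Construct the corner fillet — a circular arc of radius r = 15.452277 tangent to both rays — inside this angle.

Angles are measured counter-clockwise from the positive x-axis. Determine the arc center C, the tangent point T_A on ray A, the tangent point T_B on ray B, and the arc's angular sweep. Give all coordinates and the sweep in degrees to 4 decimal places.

center=(-5.0938,-9.2004) T_A=(8.0559,-17.3158) T_B=(5.6155,-20.3397) sweep=14.4467

bisector direction at 141.0959° = (-0.778198,0.628019)
center distance |VC| = r/sin(θ/2) = 15.452277/sin(82.7767°) = 15.575894
C = V + |VC|·bis = (-5.0938,-9.2004)
T_A = V + ((C−V)·d_A)·d_A = V + 1.9585·d_A = (8.0559,-17.3158)
T_B = V + ((C−V)·d_B)·d_B = V + 1.9585·d_B = (5.6155,-20.3397)
sweep = 180° − θ = 14.4467°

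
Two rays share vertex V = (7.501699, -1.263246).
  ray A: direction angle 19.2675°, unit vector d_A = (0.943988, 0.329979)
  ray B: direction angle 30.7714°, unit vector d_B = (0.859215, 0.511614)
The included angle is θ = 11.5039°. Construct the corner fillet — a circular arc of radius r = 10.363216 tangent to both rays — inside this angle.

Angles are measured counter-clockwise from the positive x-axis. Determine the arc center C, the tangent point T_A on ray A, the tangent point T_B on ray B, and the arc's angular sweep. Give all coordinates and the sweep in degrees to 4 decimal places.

bisector direction at 25.0194° = (0.906164,0.422926)
center distance |VC| = r/sin(θ/2) = 10.363216/sin(5.7519°) = 103.402684
C = V + |VC|·bis = (101.2015,42.4684)
T_A = V + ((C−V)·d_A)·d_A = V + 102.8821·d_A = (104.6212,32.6857)
T_B = V + ((C−V)·d_B)·d_B = V + 102.8821·d_B = (95.8996,51.3727)
sweep = 180° − θ = 168.4961°

center=(101.2015,42.4684) T_A=(104.6212,32.6857) T_B=(95.8996,51.3727) sweep=168.4961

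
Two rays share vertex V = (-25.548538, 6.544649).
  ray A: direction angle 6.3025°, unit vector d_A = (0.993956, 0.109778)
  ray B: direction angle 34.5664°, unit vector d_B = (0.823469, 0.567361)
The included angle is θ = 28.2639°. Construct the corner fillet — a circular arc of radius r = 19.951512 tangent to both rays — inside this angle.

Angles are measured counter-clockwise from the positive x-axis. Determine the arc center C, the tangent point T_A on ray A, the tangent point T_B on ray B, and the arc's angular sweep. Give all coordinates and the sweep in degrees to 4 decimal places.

center=(51.0255,35.0747) T_A=(53.2158,15.2438) T_B=(39.7058,51.5042) sweep=151.7361

bisector direction at 20.4344° = (0.937072,0.349136)
center distance |VC| = r/sin(θ/2) = 19.951512/sin(14.1319°) = 81.716312
C = V + |VC|·bis = (51.0255,35.0747)
T_A = V + ((C−V)·d_A)·d_A = V + 79.2433·d_A = (53.2158,15.2438)
T_B = V + ((C−V)·d_B)·d_B = V + 79.2433·d_B = (39.7058,51.5042)
sweep = 180° − θ = 151.7361°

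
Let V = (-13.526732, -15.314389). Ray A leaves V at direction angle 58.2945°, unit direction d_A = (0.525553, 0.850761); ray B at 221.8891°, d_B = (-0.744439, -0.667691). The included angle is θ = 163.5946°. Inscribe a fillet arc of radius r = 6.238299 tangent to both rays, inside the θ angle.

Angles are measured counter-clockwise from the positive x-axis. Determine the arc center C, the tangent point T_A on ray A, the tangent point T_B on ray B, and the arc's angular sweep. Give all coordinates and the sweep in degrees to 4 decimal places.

bisector direction at 140.0918° = (-0.767073,0.641559)
center distance |VC| = r/sin(θ/2) = 6.238299/sin(81.7973°) = 6.302780
C = V + |VC|·bis = (-18.3614,-11.2708)
T_A = V + ((C−V)·d_A)·d_A = V + 0.8993·d_A = (-13.0541,-14.5493)
T_B = V + ((C−V)·d_B)·d_B = V + 0.8993·d_B = (-14.1962,-15.9148)
sweep = 180° − θ = 16.4054°

center=(-18.3614,-11.2708) T_A=(-13.0541,-14.5493) T_B=(-14.1962,-15.9148) sweep=16.4054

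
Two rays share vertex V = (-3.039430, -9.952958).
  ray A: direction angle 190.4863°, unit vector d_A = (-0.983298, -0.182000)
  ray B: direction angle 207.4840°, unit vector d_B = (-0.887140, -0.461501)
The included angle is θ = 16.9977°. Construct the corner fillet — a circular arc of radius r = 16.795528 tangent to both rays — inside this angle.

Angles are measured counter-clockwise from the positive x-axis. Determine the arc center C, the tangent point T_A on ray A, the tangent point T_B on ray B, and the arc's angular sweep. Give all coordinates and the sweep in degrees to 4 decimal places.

center=(-110.5024,-46.9243) T_A=(-113.5592,-30.4092) T_B=(-102.7512,-61.8242) sweep=163.0023

bisector direction at 198.9852° = (-0.945603,-0.325323)
center distance |VC| = r/sin(θ/2) = 16.795528/sin(8.4988°) = 113.644888
C = V + |VC|·bis = (-110.5024,-46.9243)
T_A = V + ((C−V)·d_A)·d_A = V + 112.3969·d_A = (-113.5592,-30.4092)
T_B = V + ((C−V)·d_B)·d_B = V + 112.3969·d_B = (-102.7512,-61.8242)
sweep = 180° − θ = 163.0023°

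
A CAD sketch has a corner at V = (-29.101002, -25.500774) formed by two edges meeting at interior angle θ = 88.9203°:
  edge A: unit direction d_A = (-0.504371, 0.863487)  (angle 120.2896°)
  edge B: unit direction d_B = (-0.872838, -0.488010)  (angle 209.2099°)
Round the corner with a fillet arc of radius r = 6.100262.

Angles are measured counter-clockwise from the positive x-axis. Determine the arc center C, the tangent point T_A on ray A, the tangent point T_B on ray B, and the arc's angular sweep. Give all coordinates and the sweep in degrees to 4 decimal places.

center=(-37.5038,-23.2099) T_A=(-32.2363,-20.1331) T_B=(-34.5268,-28.5344) sweep=91.0797

bisector direction at 164.7497° = (-0.964786,0.263035)
center distance |VC| = r/sin(θ/2) = 6.100262/sin(44.4601°) = 8.709521
C = V + |VC|·bis = (-37.5038,-23.2099)
T_A = V + ((C−V)·d_A)·d_A = V + 6.2163·d_A = (-32.2363,-20.1331)
T_B = V + ((C−V)·d_B)·d_B = V + 6.2163·d_B = (-34.5268,-28.5344)
sweep = 180° − θ = 91.0797°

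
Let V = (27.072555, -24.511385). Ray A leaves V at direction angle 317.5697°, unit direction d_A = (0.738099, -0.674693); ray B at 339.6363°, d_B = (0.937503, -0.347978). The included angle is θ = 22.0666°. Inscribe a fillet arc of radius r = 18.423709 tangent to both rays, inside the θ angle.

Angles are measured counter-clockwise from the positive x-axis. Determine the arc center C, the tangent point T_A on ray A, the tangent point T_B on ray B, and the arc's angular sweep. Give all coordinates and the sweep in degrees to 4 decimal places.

center=(109.2448,-74.6636) T_A=(96.8144,-88.2621) T_B=(115.6558,-57.3913) sweep=157.9334

bisector direction at 328.6030° = (0.853578,-0.520965)
center distance |VC| = r/sin(θ/2) = 18.423709/sin(11.0333°) = 96.267944
C = V + |VC|·bis = (109.2448,-74.6636)
T_A = V + ((C−V)·d_A)·d_A = V + 94.4885·d_A = (96.8144,-88.2621)
T_B = V + ((C−V)·d_B)·d_B = V + 94.4885·d_B = (115.6558,-57.3913)
sweep = 180° − θ = 157.9334°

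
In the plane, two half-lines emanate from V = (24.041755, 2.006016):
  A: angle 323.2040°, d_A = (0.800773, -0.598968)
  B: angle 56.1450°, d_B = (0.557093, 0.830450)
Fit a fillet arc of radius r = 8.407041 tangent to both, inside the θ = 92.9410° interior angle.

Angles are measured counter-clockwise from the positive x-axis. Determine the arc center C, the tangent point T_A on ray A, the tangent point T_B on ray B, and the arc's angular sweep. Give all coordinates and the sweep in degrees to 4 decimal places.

bisector direction at 9.6745° = (0.985778,0.168051)
center distance |VC| = r/sin(θ/2) = 8.407041/sin(46.4705°) = 11.595601
C = V + |VC|·bis = (35.4724,3.9547)
T_A = V + ((C−V)·d_A)·d_A = V + 7.9862·d_A = (30.4369,-2.7775)
T_B = V + ((C−V)·d_B)·d_B = V + 7.9862·d_B = (28.4908,8.6382)
sweep = 180° − θ = 87.0590°

center=(35.4724,3.9547) T_A=(30.4369,-2.7775) T_B=(28.4908,8.6382) sweep=87.0590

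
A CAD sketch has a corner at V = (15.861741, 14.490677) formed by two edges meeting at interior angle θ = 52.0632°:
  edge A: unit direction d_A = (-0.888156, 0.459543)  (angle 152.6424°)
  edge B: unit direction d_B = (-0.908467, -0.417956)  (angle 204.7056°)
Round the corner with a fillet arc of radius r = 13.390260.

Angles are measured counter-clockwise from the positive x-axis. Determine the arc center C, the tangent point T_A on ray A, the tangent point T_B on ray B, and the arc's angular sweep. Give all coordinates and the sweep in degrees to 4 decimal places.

bisector direction at 178.6740° = (-0.999732,0.023141)
center distance |VC| = r/sin(θ/2) = 13.390260/sin(26.0316°) = 30.510990
C = V + |VC|·bis = (-14.6411,15.1967)
T_A = V + ((C−V)·d_A)·d_A = V + 27.4157·d_A = (-8.4877,27.0894)
T_B = V + ((C−V)·d_B)·d_B = V + 27.4157·d_B = (-9.0445,3.0321)
sweep = 180° − θ = 127.9368°

center=(-14.6411,15.1967) T_A=(-8.4877,27.0894) T_B=(-9.0445,3.0321) sweep=127.9368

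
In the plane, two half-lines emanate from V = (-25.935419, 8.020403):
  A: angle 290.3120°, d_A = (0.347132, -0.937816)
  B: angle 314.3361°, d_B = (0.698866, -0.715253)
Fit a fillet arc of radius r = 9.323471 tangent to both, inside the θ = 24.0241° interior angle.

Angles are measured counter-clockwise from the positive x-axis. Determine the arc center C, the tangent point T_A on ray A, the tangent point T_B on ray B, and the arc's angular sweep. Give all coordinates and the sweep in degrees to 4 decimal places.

center=(-1.9810,-29.8365) T_A=(-10.7247,-33.0730) T_B=(4.6876,-23.3207) sweep=155.9759

bisector direction at 302.3240° = (0.534707,-0.845037)
center distance |VC| = r/sin(θ/2) = 9.323471/sin(12.0121°) = 44.799094
C = V + |VC|·bis = (-1.9810,-29.8365)
T_A = V + ((C−V)·d_A)·d_A = V + 43.8182·d_A = (-10.7247,-33.0730)
T_B = V + ((C−V)·d_B)·d_B = V + 43.8182·d_B = (4.6876,-23.3207)
sweep = 180° − θ = 155.9759°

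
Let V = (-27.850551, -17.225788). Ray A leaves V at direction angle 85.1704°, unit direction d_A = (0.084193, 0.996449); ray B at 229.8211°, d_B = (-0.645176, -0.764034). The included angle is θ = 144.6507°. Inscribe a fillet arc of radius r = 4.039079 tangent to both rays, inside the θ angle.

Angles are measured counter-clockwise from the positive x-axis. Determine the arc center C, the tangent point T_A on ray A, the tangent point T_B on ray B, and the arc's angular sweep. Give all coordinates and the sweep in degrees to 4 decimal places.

bisector direction at 157.4958° = (-0.923851,0.382752)
center distance |VC| = r/sin(θ/2) = 4.039079/sin(72.3254°) = 4.239186
C = V + |VC|·bis = (-31.7669,-15.6032)
T_A = V + ((C−V)·d_A)·d_A = V + 1.2871·d_A = (-27.7422,-15.9433)
T_B = V + ((C−V)·d_B)·d_B = V + 1.2871·d_B = (-28.6809,-18.2091)
sweep = 180° − θ = 35.3493°

center=(-31.7669,-15.6032) T_A=(-27.7422,-15.9433) T_B=(-28.6809,-18.2091) sweep=35.3493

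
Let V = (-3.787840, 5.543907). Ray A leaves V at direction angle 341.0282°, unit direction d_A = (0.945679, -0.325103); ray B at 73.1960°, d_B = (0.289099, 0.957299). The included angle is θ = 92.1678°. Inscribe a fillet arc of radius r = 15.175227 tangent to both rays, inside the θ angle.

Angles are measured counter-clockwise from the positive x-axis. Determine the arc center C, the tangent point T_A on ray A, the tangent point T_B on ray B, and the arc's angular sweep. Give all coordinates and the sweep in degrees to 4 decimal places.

bisector direction at 27.1121° = (0.890117,0.455733)
center distance |VC| = r/sin(θ/2) = 15.175227/sin(46.0839°) = 21.066281
C = V + |VC|·bis = (14.9636,15.1445)
T_A = V + ((C−V)·d_A)·d_A = V + 14.6117·d_A = (10.0301,0.7936)
T_B = V + ((C−V)·d_B)·d_B = V + 14.6117·d_B = (0.4364,19.5316)
sweep = 180° − θ = 87.8322°

center=(14.9636,15.1445) T_A=(10.0301,0.7936) T_B=(0.4364,19.5316) sweep=87.8322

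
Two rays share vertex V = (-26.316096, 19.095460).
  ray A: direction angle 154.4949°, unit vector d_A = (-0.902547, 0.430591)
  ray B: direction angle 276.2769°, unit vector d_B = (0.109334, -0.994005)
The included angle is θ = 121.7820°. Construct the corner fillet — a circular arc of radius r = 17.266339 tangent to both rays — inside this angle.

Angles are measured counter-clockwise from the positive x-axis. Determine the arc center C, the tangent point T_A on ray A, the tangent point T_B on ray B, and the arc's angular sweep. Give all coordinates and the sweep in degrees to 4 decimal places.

center=(-42.4278,7.6514) T_A=(-34.9931,23.2351) T_B=(-25.2650,9.5392) sweep=58.2180

bisector direction at 215.3859° = (-0.815270,-0.579081)
center distance |VC| = r/sin(θ/2) = 17.266339/sin(60.8910°) = 19.762415
C = V + |VC|·bis = (-42.4278,7.6514)
T_A = V + ((C−V)·d_A)·d_A = V + 9.6139·d_A = (-34.9931,23.2351)
T_B = V + ((C−V)·d_B)·d_B = V + 9.6139·d_B = (-25.2650,9.5392)
sweep = 180° − θ = 58.2180°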